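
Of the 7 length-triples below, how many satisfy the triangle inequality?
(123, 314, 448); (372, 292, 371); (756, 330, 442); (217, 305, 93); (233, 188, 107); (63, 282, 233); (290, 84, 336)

(123,314,448): 123+314 ≤ 448 → not valid
(292,371,372): 292+371 > 372 → valid
(330,442,756): 330+442 > 756 → valid
(93,217,305): 93+217 > 305 → valid
(107,188,233): 107+188 > 233 → valid
(63,233,282): 63+233 > 282 → valid
(84,290,336): 84+290 > 336 → valid
6 of the 7 triples form a triangle.

6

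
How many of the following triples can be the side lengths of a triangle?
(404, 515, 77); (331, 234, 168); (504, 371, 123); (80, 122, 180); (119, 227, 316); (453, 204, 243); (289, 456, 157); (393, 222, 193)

(77,404,515): 77+404 ≤ 515 → not valid
(168,234,331): 168+234 > 331 → valid
(123,371,504): 123+371 ≤ 504 → not valid
(80,122,180): 80+122 > 180 → valid
(119,227,316): 119+227 > 316 → valid
(204,243,453): 204+243 ≤ 453 → not valid
(157,289,456): 157+289 ≤ 456 → not valid
(193,222,393): 193+222 > 393 → valid
4 of the 8 triples form a triangle.

4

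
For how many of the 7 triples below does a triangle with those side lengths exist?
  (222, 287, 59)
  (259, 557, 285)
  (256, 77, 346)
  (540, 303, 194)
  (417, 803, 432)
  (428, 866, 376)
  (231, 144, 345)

2

(59,222,287): 59+222 ≤ 287 → not valid
(259,285,557): 259+285 ≤ 557 → not valid
(77,256,346): 77+256 ≤ 346 → not valid
(194,303,540): 194+303 ≤ 540 → not valid
(417,432,803): 417+432 > 803 → valid
(376,428,866): 376+428 ≤ 866 → not valid
(144,231,345): 144+231 > 345 → valid
2 of the 7 triples form a triangle.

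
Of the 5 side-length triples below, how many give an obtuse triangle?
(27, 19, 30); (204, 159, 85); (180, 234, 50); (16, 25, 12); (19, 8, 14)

(27,19,30): 19²+27² = 1090 > 900 = 30² → acute
(204,159,85): 85²+159² = 32506 < 41616 = 204² → obtuse
(180,234,50): 50+180 ≤ 234, not a triangle
(16,25,12): 12²+16² = 400 < 625 = 25² → obtuse
(19,8,14): 8²+14² = 260 < 361 = 19² → obtuse
3 of the 5 are obtuse.

3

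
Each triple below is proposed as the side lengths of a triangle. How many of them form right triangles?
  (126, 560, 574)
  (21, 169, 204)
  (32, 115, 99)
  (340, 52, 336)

2

(126,560,574): 126²+560² = 329476 = 574² → right
(21,169,204): 21+169 ≤ 204, not a triangle
(32,115,99): 32²+99² = 10825 < 13225 = 115² → obtuse
(340,52,336): 52²+336² = 115600 = 340² → right
2 of the 4 are right.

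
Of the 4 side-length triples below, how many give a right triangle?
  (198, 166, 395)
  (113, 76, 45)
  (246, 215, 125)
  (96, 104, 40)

1

(198,166,395): 166+198 ≤ 395, not a triangle
(113,76,45): 45²+76² = 7801 < 12769 = 113² → obtuse
(246,215,125): 125²+215² = 61850 > 60516 = 246² → acute
(96,104,40): 40²+96² = 10816 = 104² → right
1 of the 4 is right.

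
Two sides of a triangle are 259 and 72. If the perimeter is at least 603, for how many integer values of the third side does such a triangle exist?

Triangle inequality: 187 < x < 331. Perimeter ≥ 603 gives x ≥ 603 − 259 − 72 = 272.
So 272 ≤ x < 331; integers 272 through 330: 59 values.

59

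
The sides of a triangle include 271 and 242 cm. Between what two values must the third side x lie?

By the triangle inequality, x must be less than 271 + 242 = 513 and greater than |271 − 242| = 29.

29 < x < 513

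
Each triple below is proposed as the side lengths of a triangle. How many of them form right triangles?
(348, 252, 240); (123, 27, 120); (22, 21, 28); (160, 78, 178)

3

(348,252,240): 240²+252² = 121104 = 348² → right
(123,27,120): 27²+120² = 15129 = 123² → right
(22,21,28): 21²+22² = 925 > 784 = 28² → acute
(160,78,178): 78²+160² = 31684 = 178² → right
3 of the 4 are right.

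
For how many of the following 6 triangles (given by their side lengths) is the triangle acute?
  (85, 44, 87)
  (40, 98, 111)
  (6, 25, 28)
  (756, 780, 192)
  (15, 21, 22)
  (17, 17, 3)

(85,44,87): 44²+85² = 9161 > 7569 = 87² → acute
(40,98,111): 40²+98² = 11204 < 12321 = 111² → obtuse
(6,25,28): 6²+25² = 661 < 784 = 28² → obtuse
(756,780,192): 192²+756² = 608400 = 780² → right
(15,21,22): 15²+21² = 666 > 484 = 22² → acute
(17,17,3): 3²+17² = 298 > 289 = 17² → acute
3 of the 6 are acute.

3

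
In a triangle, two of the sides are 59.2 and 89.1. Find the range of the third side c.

By the triangle inequality, c must be less than 59.2 + 89.1 = 148.3 and greater than |59.2 − 89.1| = 29.9.

29.9 < c < 148.3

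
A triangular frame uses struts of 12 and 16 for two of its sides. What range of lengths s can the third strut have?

4 < s < 28

By the triangle inequality, s must be less than 12 + 16 = 28 and greater than |12 − 16| = 4.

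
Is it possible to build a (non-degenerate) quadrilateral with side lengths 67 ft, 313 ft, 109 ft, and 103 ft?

For a quadrilateral, each side must be shorter than the sum of the others.
Here the longest side is 313, but the remaining 3 sides sum to only 279.

No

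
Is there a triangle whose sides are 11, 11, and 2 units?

The longest side is 11, and the other two sum to 13.
Since 13 > 11, the triangle inequality holds.

Yes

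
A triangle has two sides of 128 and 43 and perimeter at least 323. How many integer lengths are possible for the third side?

19

Triangle inequality: 85 < x < 171. Perimeter ≥ 323 gives x ≥ 323 − 128 − 43 = 152.
So 152 ≤ x < 171; integers 152 through 170: 19 values.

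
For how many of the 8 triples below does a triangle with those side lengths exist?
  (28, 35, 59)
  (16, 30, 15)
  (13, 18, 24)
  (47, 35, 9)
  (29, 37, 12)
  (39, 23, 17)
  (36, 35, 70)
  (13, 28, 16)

7

(28,35,59): 28+35 > 59 → valid
(15,16,30): 15+16 > 30 → valid
(13,18,24): 13+18 > 24 → valid
(9,35,47): 9+35 ≤ 47 → not valid
(12,29,37): 12+29 > 37 → valid
(17,23,39): 17+23 > 39 → valid
(35,36,70): 35+36 > 70 → valid
(13,16,28): 13+16 > 28 → valid
7 of the 8 triples form a triangle.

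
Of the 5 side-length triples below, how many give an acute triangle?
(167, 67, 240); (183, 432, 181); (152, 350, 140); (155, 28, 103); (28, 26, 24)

1

(167,67,240): 67+167 ≤ 240, not a triangle
(183,432,181): 181+183 ≤ 432, not a triangle
(152,350,140): 140+152 ≤ 350, not a triangle
(155,28,103): 28+103 ≤ 155, not a triangle
(28,26,24): 24²+26² = 1252 > 784 = 28² → acute
1 of the 5 is acute.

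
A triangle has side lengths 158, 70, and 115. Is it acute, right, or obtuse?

Compare the square of the longest side to the sum of squares of the other two: 70² + 115² = 18125 < 24964 = 158².

obtuse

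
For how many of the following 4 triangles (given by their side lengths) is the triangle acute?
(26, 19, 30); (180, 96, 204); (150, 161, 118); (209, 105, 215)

(26,19,30): 19²+26² = 1037 > 900 = 30² → acute
(180,96,204): 96²+180² = 41616 = 204² → right
(150,161,118): 118²+150² = 36424 > 25921 = 161² → acute
(209,105,215): 105²+209² = 54706 > 46225 = 215² → acute
3 of the 4 are acute.

3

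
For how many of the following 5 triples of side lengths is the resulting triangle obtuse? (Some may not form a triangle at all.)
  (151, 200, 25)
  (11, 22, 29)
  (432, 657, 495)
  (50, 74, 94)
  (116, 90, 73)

3

(151,200,25): 25+151 ≤ 200, not a triangle
(11,22,29): 11²+22² = 605 < 841 = 29² → obtuse
(432,657,495): 432²+495² = 431649 = 657² → right
(50,74,94): 50²+74² = 7976 < 8836 = 94² → obtuse
(116,90,73): 73²+90² = 13429 < 13456 = 116² → obtuse
3 of the 5 are obtuse.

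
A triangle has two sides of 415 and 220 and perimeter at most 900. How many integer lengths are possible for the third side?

Triangle inequality: 195 < x < 635. Perimeter ≤ 900 gives x ≤ 900 − 415 − 220 = 265.
So 195 < x ≤ 265; integers 196 through 265: 70 values.

70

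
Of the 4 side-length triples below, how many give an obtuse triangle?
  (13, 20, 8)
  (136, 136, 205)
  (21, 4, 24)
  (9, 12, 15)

(13,20,8): 8²+13² = 233 < 400 = 20² → obtuse
(136,136,205): 136²+136² = 36992 < 42025 = 205² → obtuse
(21,4,24): 4²+21² = 457 < 576 = 24² → obtuse
(9,12,15): 9²+12² = 225 = 15² → right
3 of the 4 are obtuse.

3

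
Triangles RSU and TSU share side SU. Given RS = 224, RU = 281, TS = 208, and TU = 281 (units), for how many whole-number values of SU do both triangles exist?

From triangle RSU: 57 < SU < 505.
From triangle TSU: 73 < SU < 489.
Intersection: 73 < SU < 489, so integers 74 through 488: 415 values.

415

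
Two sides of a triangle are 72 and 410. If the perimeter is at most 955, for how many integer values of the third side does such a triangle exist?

Triangle inequality: 338 < x < 482. Perimeter ≤ 955 gives x ≤ 955 − 72 − 410 = 473.
So 338 < x ≤ 473; integers 339 through 473: 135 values.

135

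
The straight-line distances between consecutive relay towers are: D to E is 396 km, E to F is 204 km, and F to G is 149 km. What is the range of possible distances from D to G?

43 ≤ DG ≤ 749 km

The maximum is all hops collinear in one direction: 396 + 204 + 149 = 749.
The longest hop is 396; the others sum to 353. Folding the others back against it leaves at least 396 − 353 = 43.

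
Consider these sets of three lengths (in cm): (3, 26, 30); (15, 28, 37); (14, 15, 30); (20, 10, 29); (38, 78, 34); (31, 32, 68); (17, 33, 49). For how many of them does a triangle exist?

3

(3,26,30): 3+26 ≤ 30 → not valid
(15,28,37): 15+28 > 37 → valid
(14,15,30): 14+15 ≤ 30 → not valid
(10,20,29): 10+20 > 29 → valid
(34,38,78): 34+38 ≤ 78 → not valid
(31,32,68): 31+32 ≤ 68 → not valid
(17,33,49): 17+33 > 49 → valid
3 of the 7 triples form a triangle.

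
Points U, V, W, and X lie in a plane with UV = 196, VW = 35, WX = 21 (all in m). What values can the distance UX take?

The maximum is all hops collinear in one direction: 196 + 35 + 21 = 252.
The longest hop is 196; the others sum to 56. Folding the others back against it leaves at least 196 − 56 = 140.

140 ≤ UX ≤ 252 m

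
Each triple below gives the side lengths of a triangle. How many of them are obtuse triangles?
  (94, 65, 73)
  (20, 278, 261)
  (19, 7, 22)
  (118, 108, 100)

2

(94,65,73): 65²+73² = 9554 > 8836 = 94² → acute
(20,278,261): 20²+261² = 68521 < 77284 = 278² → obtuse
(19,7,22): 7²+19² = 410 < 484 = 22² → obtuse
(118,108,100): 100²+108² = 21664 > 13924 = 118² → acute
2 of the 4 are obtuse.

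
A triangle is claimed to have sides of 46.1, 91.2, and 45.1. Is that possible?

The two shorter sides sum to 91.2, exactly equal to the longest side 91.2.
That gives only a degenerate (flat) triangle — the inequality must be strict.

No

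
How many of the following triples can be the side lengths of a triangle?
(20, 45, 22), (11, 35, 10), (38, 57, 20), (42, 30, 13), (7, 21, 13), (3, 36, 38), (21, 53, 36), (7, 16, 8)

4

(20,22,45): 20+22 ≤ 45 → not valid
(10,11,35): 10+11 ≤ 35 → not valid
(20,38,57): 20+38 > 57 → valid
(13,30,42): 13+30 > 42 → valid
(7,13,21): 7+13 ≤ 21 → not valid
(3,36,38): 3+36 > 38 → valid
(21,36,53): 21+36 > 53 → valid
(7,8,16): 7+8 ≤ 16 → not valid
4 of the 8 triples form a triangle.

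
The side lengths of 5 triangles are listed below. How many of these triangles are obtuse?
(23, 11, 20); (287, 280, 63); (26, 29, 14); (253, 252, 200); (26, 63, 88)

(23,11,20): 11²+20² = 521 < 529 = 23² → obtuse
(287,280,63): 63²+280² = 82369 = 287² → right
(26,29,14): 14²+26² = 872 > 841 = 29² → acute
(253,252,200): 200²+252² = 103504 > 64009 = 253² → acute
(26,63,88): 26²+63² = 4645 < 7744 = 88² → obtuse
2 of the 5 are obtuse.

2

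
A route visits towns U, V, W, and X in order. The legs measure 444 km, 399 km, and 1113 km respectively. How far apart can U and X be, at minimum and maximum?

270 ≤ UX ≤ 1956 km

The maximum is all hops collinear in one direction: 444 + 399 + 1113 = 1956.
The longest hop is 1113; the others sum to 843. Folding the others back against it leaves at least 1113 − 843 = 270.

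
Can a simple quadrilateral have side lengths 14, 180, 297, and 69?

No

For a quadrilateral, each side must be shorter than the sum of the others.
Here the longest side is 297, but the remaining 3 sides sum to only 263.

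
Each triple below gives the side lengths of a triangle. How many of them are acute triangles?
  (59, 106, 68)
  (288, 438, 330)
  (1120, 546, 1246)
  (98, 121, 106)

1

(59,106,68): 59²+68² = 8105 < 11236 = 106² → obtuse
(288,438,330): 288²+330² = 191844 = 438² → right
(1120,546,1246): 546²+1120² = 1552516 = 1246² → right
(98,121,106): 98²+106² = 20840 > 14641 = 121² → acute
1 of the 4 is acute.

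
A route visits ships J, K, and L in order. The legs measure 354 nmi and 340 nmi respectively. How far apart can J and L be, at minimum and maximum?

14 ≤ JL ≤ 694 nmi

By the triangle inequality, |354 − 340| ≤ JL ≤ 354 + 340.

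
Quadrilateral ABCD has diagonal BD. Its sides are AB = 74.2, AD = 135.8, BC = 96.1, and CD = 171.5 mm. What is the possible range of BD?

75.4 < BD < 210.0

From triangle ABD: |74.2 − 135.8| < BD < 74.2 + 135.8, i.e. 61.6 < BD < 210.0.
From triangle CBD: 75.4 < BD < 267.6.
Both must hold, so BD lies in the intersection.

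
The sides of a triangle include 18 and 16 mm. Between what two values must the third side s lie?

2 < s < 34 (mm)

By the triangle inequality, s must be less than 18 + 16 = 34 and greater than |18 − 16| = 2.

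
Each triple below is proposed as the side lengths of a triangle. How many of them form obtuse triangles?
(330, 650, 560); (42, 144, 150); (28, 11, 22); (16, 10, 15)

(330,650,560): 330²+560² = 422500 = 650² → right
(42,144,150): 42²+144² = 22500 = 150² → right
(28,11,22): 11²+22² = 605 < 784 = 28² → obtuse
(16,10,15): 10²+15² = 325 > 256 = 16² → acute
1 of the 4 is obtuse.

1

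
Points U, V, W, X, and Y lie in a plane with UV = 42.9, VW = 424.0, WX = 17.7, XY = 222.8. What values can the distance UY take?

The maximum is all hops collinear in one direction: 42.9 + 424.0 + 17.7 + 222.8 = 707.4.
The longest hop is 424.0; the others sum to 283.4. Folding the others back against it leaves at least 424.0 − 283.4 = 140.6.

140.6 ≤ UY ≤ 707.4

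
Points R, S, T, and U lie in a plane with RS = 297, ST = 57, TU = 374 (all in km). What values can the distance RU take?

The maximum is all hops collinear in one direction: 297 + 57 + 374 = 728.
The longest hop is 374; the others sum to 354. Folding the others back against it leaves at least 374 − 354 = 20.

20 ≤ RU ≤ 728 km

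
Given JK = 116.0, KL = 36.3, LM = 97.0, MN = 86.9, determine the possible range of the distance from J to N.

The maximum is all hops collinear in one direction: 116.0 + 36.3 + 97.0 + 86.9 = 336.2.
The longest hop is 116.0; the others sum to 220.2. Since 116.0 ≤ 220.2, the path can fold back on itself completely, so the minimum distance is 0.

0 ≤ JN ≤ 336.2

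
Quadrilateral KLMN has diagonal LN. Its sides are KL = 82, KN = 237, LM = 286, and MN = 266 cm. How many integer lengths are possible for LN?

From triangle KLN: 155 < LN < 319.
From triangle MLN: 20 < LN < 552.
Intersection: 155 < LN < 319, so integers 156 through 318: 163 values.

163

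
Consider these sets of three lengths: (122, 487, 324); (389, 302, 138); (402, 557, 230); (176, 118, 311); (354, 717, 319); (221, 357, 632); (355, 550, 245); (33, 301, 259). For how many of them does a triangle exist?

(122,324,487): 122+324 ≤ 487 → not valid
(138,302,389): 138+302 > 389 → valid
(230,402,557): 230+402 > 557 → valid
(118,176,311): 118+176 ≤ 311 → not valid
(319,354,717): 319+354 ≤ 717 → not valid
(221,357,632): 221+357 ≤ 632 → not valid
(245,355,550): 245+355 > 550 → valid
(33,259,301): 33+259 ≤ 301 → not valid
3 of the 8 triples form a triangle.

3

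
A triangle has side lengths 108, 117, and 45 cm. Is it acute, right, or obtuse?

Compare the square of the longest side to the sum of squares of the other two: 45² + 108² = 13689 = 117².

right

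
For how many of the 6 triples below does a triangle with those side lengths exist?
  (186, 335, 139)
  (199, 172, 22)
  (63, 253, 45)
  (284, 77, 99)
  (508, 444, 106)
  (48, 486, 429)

1

(139,186,335): 139+186 ≤ 335 → not valid
(22,172,199): 22+172 ≤ 199 → not valid
(45,63,253): 45+63 ≤ 253 → not valid
(77,99,284): 77+99 ≤ 284 → not valid
(106,444,508): 106+444 > 508 → valid
(48,429,486): 48+429 ≤ 486 → not valid
1 of the 6 triples forms a triangle.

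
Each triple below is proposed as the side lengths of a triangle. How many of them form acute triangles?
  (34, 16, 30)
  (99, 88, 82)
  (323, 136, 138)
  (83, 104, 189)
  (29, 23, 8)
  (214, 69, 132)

1

(34,16,30): 16²+30² = 1156 = 34² → right
(99,88,82): 82²+88² = 14468 > 9801 = 99² → acute
(323,136,138): 136+138 ≤ 323, not a triangle
(83,104,189): 83+104 ≤ 189, not a triangle
(29,23,8): 8²+23² = 593 < 841 = 29² → obtuse
(214,69,132): 69+132 ≤ 214, not a triangle
1 of the 6 is acute.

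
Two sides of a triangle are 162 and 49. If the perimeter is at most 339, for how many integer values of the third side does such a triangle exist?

Triangle inequality: 113 < x < 211. Perimeter ≤ 339 gives x ≤ 339 − 162 − 49 = 128.
So 113 < x ≤ 128; integers 114 through 128: 15 values.

15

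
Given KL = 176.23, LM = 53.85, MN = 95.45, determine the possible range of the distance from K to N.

26.93 ≤ KN ≤ 325.53

The maximum is all hops collinear in one direction: 176.23 + 53.85 + 95.45 = 325.53.
The longest hop is 176.23; the others sum to 149.30. Folding the others back against it leaves at least 176.23 − 149.30 = 26.93.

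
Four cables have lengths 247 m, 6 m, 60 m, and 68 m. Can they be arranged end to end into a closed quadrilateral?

No

For a quadrilateral, each side must be shorter than the sum of the others.
Here the longest side is 247, but the remaining 3 sides sum to only 134.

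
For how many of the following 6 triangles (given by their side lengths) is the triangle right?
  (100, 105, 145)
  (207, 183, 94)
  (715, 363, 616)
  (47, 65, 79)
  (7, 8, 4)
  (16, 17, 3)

2

(100,105,145): 100²+105² = 21025 = 145² → right
(207,183,94): 94²+183² = 42325 < 42849 = 207² → obtuse
(715,363,616): 363²+616² = 511225 = 715² → right
(47,65,79): 47²+65² = 6434 > 6241 = 79² → acute
(7,8,4): 4²+7² = 65 > 64 = 8² → acute
(16,17,3): 3²+16² = 265 < 289 = 17² → obtuse
2 of the 6 are right.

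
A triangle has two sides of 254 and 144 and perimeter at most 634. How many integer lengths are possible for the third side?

Triangle inequality: 110 < x < 398. Perimeter ≤ 634 gives x ≤ 634 − 254 − 144 = 236.
So 110 < x ≤ 236; integers 111 through 236: 126 values.

126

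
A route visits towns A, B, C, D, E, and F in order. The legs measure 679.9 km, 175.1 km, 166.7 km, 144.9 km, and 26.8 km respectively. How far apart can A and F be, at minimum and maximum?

166.4 ≤ AF ≤ 1193.4 km

The maximum is all hops collinear in one direction: 679.9 + 175.1 + 166.7 + 144.9 + 26.8 = 1193.4.
The longest hop is 679.9; the others sum to 513.5. Folding the others back against it leaves at least 679.9 − 513.5 = 166.4.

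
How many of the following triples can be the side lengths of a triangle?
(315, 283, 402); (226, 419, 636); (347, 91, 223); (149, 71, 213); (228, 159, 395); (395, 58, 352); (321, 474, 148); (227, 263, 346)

(283,315,402): 283+315 > 402 → valid
(226,419,636): 226+419 > 636 → valid
(91,223,347): 91+223 ≤ 347 → not valid
(71,149,213): 71+149 > 213 → valid
(159,228,395): 159+228 ≤ 395 → not valid
(58,352,395): 58+352 > 395 → valid
(148,321,474): 148+321 ≤ 474 → not valid
(227,263,346): 227+263 > 346 → valid
5 of the 8 triples form a triangle.

5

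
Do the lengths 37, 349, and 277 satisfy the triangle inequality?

The longest side is 349, but the other two sum to only 314.
314 < 349, so the triangle inequality fails.

No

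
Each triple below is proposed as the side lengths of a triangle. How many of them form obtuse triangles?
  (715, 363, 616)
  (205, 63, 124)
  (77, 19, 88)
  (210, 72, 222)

1

(715,363,616): 363²+616² = 511225 = 715² → right
(205,63,124): 63+124 ≤ 205, not a triangle
(77,19,88): 19²+77² = 6290 < 7744 = 88² → obtuse
(210,72,222): 72²+210² = 49284 = 222² → right
1 of the 4 is obtuse.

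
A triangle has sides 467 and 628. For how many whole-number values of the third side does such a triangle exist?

The third side lies in the open interval (161, 1095).
Integers from 162 to 1094 inclusive: 1094 − 162 + 1 = 933.

933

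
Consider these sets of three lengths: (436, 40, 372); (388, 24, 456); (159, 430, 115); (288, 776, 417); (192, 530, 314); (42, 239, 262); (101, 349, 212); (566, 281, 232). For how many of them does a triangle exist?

(40,372,436): 40+372 ≤ 436 → not valid
(24,388,456): 24+388 ≤ 456 → not valid
(115,159,430): 115+159 ≤ 430 → not valid
(288,417,776): 288+417 ≤ 776 → not valid
(192,314,530): 192+314 ≤ 530 → not valid
(42,239,262): 42+239 > 262 → valid
(101,212,349): 101+212 ≤ 349 → not valid
(232,281,566): 232+281 ≤ 566 → not valid
1 of the 8 triples forms a triangle.

1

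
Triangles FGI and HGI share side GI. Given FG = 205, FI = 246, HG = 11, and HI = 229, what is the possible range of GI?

218 < GI < 240

From triangle FGI: |205 − 246| < GI < 205 + 246, i.e. 41 < GI < 451.
From triangle HGI: 218 < GI < 240.
Both must hold, so GI lies in the intersection.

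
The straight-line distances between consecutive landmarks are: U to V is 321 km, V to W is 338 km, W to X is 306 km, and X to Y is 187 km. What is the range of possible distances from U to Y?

0 ≤ UY ≤ 1152 km

The maximum is all hops collinear in one direction: 321 + 338 + 306 + 187 = 1152.
The longest hop is 338; the others sum to 814. Since 338 ≤ 814, the path can fold back on itself completely, so the minimum distance is 0.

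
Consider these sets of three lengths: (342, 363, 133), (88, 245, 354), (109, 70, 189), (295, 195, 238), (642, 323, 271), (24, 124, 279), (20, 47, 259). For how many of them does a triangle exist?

(133,342,363): 133+342 > 363 → valid
(88,245,354): 88+245 ≤ 354 → not valid
(70,109,189): 70+109 ≤ 189 → not valid
(195,238,295): 195+238 > 295 → valid
(271,323,642): 271+323 ≤ 642 → not valid
(24,124,279): 24+124 ≤ 279 → not valid
(20,47,259): 20+47 ≤ 259 → not valid
2 of the 7 triples form a triangle.

2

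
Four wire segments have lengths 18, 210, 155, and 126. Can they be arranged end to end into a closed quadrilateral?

A quadrilateral exists iff every side is shorter than the sum of the others — equivalently, the longest side is less than the sum of the rest.
Longest side 210 < 299 (sum of the remaining 3), so yes.

Yes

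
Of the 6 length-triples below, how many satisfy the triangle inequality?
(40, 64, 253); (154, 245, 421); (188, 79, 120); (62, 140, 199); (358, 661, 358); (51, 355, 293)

(40,64,253): 40+64 ≤ 253 → not valid
(154,245,421): 154+245 ≤ 421 → not valid
(79,120,188): 79+120 > 188 → valid
(62,140,199): 62+140 > 199 → valid
(358,358,661): 358+358 > 661 → valid
(51,293,355): 51+293 ≤ 355 → not valid
3 of the 6 triples form a triangle.

3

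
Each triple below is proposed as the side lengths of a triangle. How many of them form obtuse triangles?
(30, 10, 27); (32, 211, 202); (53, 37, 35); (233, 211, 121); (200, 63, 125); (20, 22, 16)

3

(30,10,27): 10²+27² = 829 < 900 = 30² → obtuse
(32,211,202): 32²+202² = 41828 < 44521 = 211² → obtuse
(53,37,35): 35²+37² = 2594 < 2809 = 53² → obtuse
(233,211,121): 121²+211² = 59162 > 54289 = 233² → acute
(200,63,125): 63+125 ≤ 200, not a triangle
(20,22,16): 16²+20² = 656 > 484 = 22² → acute
3 of the 6 are obtuse.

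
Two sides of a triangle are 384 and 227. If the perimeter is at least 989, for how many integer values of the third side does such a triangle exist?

Triangle inequality: 157 < x < 611. Perimeter ≥ 989 gives x ≥ 989 − 384 − 227 = 378.
So 378 ≤ x < 611; integers 378 through 610: 233 values.

233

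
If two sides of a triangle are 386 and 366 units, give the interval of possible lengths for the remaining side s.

20 < s < 752

By the triangle inequality, s must be less than 386 + 366 = 752 and greater than |386 − 366| = 20.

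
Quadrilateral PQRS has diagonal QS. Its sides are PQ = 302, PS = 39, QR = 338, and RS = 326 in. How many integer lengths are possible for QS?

From triangle PQS: 263 < QS < 341.
From triangle RQS: 12 < QS < 664.
Intersection: 263 < QS < 341, so integers 264 through 340: 77 values.

77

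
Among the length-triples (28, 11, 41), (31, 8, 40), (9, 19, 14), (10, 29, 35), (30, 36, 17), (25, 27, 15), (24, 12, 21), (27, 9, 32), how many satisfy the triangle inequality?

(11,28,41): 11+28 ≤ 41 → not valid
(8,31,40): 8+31 ≤ 40 → not valid
(9,14,19): 9+14 > 19 → valid
(10,29,35): 10+29 > 35 → valid
(17,30,36): 17+30 > 36 → valid
(15,25,27): 15+25 > 27 → valid
(12,21,24): 12+21 > 24 → valid
(9,27,32): 9+27 > 32 → valid
6 of the 8 triples form a triangle.

6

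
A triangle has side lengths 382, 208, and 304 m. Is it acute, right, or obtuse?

obtuse

Compare the square of the longest side to the sum of squares of the other two: 208² + 304² = 135680 < 145924 = 382².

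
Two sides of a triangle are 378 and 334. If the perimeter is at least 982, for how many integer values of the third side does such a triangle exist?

442

Triangle inequality: 44 < x < 712. Perimeter ≥ 982 gives x ≥ 982 − 378 − 334 = 270.
So 270 ≤ x < 712; integers 270 through 711: 442 values.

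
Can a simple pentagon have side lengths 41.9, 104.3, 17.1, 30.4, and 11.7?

No

For a pentagon, each side must be shorter than the sum of the others.
Here the longest side is 104.3, but the remaining 4 sides sum to only 101.1.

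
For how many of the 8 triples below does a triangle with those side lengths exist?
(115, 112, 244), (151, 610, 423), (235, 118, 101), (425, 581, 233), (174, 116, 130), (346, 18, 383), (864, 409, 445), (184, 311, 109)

2

(112,115,244): 112+115 ≤ 244 → not valid
(151,423,610): 151+423 ≤ 610 → not valid
(101,118,235): 101+118 ≤ 235 → not valid
(233,425,581): 233+425 > 581 → valid
(116,130,174): 116+130 > 174 → valid
(18,346,383): 18+346 ≤ 383 → not valid
(409,445,864): 409+445 ≤ 864 → not valid
(109,184,311): 109+184 ≤ 311 → not valid
2 of the 8 triples form a triangle.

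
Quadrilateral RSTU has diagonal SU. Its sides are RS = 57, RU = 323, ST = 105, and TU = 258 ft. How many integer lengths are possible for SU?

96

From triangle RSU: 266 < SU < 380.
From triangle TSU: 153 < SU < 363.
Intersection: 266 < SU < 363, so integers 267 through 362: 96 values.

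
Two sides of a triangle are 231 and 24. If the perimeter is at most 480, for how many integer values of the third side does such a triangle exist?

18

Triangle inequality: 207 < x < 255. Perimeter ≤ 480 gives x ≤ 480 − 231 − 24 = 225.
So 207 < x ≤ 225; integers 208 through 225: 18 values.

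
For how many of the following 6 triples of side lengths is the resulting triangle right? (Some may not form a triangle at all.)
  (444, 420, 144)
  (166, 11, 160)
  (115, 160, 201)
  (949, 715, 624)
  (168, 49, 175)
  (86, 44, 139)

3

(444,420,144): 144²+420² = 197136 = 444² → right
(166,11,160): 11²+160² = 25721 < 27556 = 166² → obtuse
(115,160,201): 115²+160² = 38825 < 40401 = 201² → obtuse
(949,715,624): 624²+715² = 900601 = 949² → right
(168,49,175): 49²+168² = 30625 = 175² → right
(86,44,139): 44+86 ≤ 139, not a triangle
3 of the 6 are right.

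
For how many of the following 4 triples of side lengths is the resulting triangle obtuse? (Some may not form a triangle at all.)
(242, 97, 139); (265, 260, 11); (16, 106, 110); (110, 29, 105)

(242,97,139): 97+139 ≤ 242, not a triangle
(265,260,11): 11²+260² = 67721 < 70225 = 265² → obtuse
(16,106,110): 16²+106² = 11492 < 12100 = 110² → obtuse
(110,29,105): 29²+105² = 11866 < 12100 = 110² → obtuse
3 of the 4 are obtuse.

3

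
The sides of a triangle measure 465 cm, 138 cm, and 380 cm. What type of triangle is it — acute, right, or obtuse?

Compare the square of the longest side to the sum of squares of the other two: 138² + 380² = 163444 < 216225 = 465².

obtuse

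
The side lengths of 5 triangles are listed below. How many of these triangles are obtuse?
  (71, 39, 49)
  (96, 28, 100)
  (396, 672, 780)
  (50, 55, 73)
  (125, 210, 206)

1

(71,39,49): 39²+49² = 3922 < 5041 = 71² → obtuse
(96,28,100): 28²+96² = 10000 = 100² → right
(396,672,780): 396²+672² = 608400 = 780² → right
(50,55,73): 50²+55² = 5525 > 5329 = 73² → acute
(125,210,206): 125²+206² = 58061 > 44100 = 210² → acute
1 of the 5 is obtuse.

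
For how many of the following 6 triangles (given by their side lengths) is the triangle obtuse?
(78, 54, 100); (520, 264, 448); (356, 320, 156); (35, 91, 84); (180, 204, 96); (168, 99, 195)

1

(78,54,100): 54²+78² = 9000 < 10000 = 100² → obtuse
(520,264,448): 264²+448² = 270400 = 520² → right
(356,320,156): 156²+320² = 126736 = 356² → right
(35,91,84): 35²+84² = 8281 = 91² → right
(180,204,96): 96²+180² = 41616 = 204² → right
(168,99,195): 99²+168² = 38025 = 195² → right
1 of the 6 is obtuse.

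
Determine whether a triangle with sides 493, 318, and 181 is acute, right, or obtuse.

obtuse

Compare the square of the longest side to the sum of squares of the other two: 181² + 318² = 133885 < 243049 = 493².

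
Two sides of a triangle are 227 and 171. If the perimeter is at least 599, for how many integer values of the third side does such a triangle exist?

197

Triangle inequality: 56 < x < 398. Perimeter ≥ 599 gives x ≥ 599 − 227 − 171 = 201.
So 201 ≤ x < 398; integers 201 through 397: 197 values.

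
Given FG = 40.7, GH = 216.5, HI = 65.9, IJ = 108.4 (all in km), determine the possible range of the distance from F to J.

The maximum is all hops collinear in one direction: 40.7 + 216.5 + 65.9 + 108.4 = 431.5.
The longest hop is 216.5; the others sum to 215.0. Folding the others back against it leaves at least 216.5 − 215.0 = 1.5.

1.5 ≤ FJ ≤ 431.5 km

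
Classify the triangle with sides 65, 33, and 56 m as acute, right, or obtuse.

right

Compare the square of the longest side to the sum of squares of the other two: 33² + 56² = 4225 = 65².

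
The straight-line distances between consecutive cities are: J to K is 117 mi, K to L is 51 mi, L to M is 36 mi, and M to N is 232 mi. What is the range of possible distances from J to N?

The maximum is all hops collinear in one direction: 117 + 51 + 36 + 232 = 436.
The longest hop is 232; the others sum to 204. Folding the others back against it leaves at least 232 − 204 = 28.

28 ≤ JN ≤ 436 mi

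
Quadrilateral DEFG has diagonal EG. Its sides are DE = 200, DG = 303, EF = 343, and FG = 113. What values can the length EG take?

230 < EG < 456

From triangle DEG: |200 − 303| < EG < 200 + 303, i.e. 103 < EG < 503.
From triangle FEG: 230 < EG < 456.
Both must hold, so EG lies in the intersection.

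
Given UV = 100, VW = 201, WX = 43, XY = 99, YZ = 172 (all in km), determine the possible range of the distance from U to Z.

0 ≤ UZ ≤ 615 km

The maximum is all hops collinear in one direction: 100 + 201 + 43 + 99 + 172 = 615.
The longest hop is 201; the others sum to 414. Since 201 ≤ 414, the path can fold back on itself completely, so the minimum distance is 0.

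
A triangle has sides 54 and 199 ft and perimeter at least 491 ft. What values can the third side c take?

Triangle inequality alone gives 145 < c < 253.
The perimeter condition gives c ≥ 491 − 54 − 199 = 238.
Intersecting the two: 238 ≤ c < 253.

238 ≤ c < 253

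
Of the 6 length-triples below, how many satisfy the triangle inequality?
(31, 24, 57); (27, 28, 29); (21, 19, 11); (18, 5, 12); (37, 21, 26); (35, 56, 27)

4

(24,31,57): 24+31 ≤ 57 → not valid
(27,28,29): 27+28 > 29 → valid
(11,19,21): 11+19 > 21 → valid
(5,12,18): 5+12 ≤ 18 → not valid
(21,26,37): 21+26 > 37 → valid
(27,35,56): 27+35 > 56 → valid
4 of the 6 triples form a triangle.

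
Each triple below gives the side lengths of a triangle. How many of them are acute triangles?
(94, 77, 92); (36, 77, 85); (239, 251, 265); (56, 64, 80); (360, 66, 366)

(94,77,92): 77²+92² = 14393 > 8836 = 94² → acute
(36,77,85): 36²+77² = 7225 = 85² → right
(239,251,265): 239²+251² = 120122 > 70225 = 265² → acute
(56,64,80): 56²+64² = 7232 > 6400 = 80² → acute
(360,66,366): 66²+360² = 133956 = 366² → right
3 of the 5 are acute.

3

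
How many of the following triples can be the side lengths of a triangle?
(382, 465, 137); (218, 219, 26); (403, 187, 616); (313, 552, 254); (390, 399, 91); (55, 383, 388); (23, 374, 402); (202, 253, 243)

(137,382,465): 137+382 > 465 → valid
(26,218,219): 26+218 > 219 → valid
(187,403,616): 187+403 ≤ 616 → not valid
(254,313,552): 254+313 > 552 → valid
(91,390,399): 91+390 > 399 → valid
(55,383,388): 55+383 > 388 → valid
(23,374,402): 23+374 ≤ 402 → not valid
(202,243,253): 202+243 > 253 → valid
6 of the 8 triples form a triangle.

6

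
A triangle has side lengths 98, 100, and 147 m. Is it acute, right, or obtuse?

Compare the square of the longest side to the sum of squares of the other two: 98² + 100² = 19604 < 21609 = 147².

obtuse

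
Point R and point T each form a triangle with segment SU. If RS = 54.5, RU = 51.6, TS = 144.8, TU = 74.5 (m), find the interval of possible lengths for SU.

70.3 < SU < 106.1

From triangle RSU: |54.5 − 51.6| < SU < 54.5 + 51.6, i.e. 2.9 < SU < 106.1.
From triangle TSU: 70.3 < SU < 219.3.
Both must hold, so SU lies in the intersection.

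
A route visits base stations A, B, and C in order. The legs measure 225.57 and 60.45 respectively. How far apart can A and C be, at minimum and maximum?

By the triangle inequality, |225.57 − 60.45| ≤ AC ≤ 225.57 + 60.45.

165.12 ≤ AC ≤ 286.02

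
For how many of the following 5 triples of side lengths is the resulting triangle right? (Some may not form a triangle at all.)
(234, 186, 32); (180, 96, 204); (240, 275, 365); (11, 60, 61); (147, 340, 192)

3

(234,186,32): 32+186 ≤ 234, not a triangle
(180,96,204): 96²+180² = 41616 = 204² → right
(240,275,365): 240²+275² = 133225 = 365² → right
(11,60,61): 11²+60² = 3721 = 61² → right
(147,340,192): 147+192 ≤ 340, not a triangle
3 of the 5 are right.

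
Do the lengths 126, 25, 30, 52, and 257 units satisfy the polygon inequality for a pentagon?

For a pentagon, each side must be shorter than the sum of the others.
Here the longest side is 257, but the remaining 4 sides sum to only 233.

No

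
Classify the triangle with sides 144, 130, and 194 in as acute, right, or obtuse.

Compare the square of the longest side to the sum of squares of the other two: 130² + 144² = 37636 = 194².

right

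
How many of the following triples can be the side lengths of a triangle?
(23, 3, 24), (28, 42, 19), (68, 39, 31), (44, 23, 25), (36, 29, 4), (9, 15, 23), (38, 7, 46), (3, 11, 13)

(3,23,24): 3+23 > 24 → valid
(19,28,42): 19+28 > 42 → valid
(31,39,68): 31+39 > 68 → valid
(23,25,44): 23+25 > 44 → valid
(4,29,36): 4+29 ≤ 36 → not valid
(9,15,23): 9+15 > 23 → valid
(7,38,46): 7+38 ≤ 46 → not valid
(3,11,13): 3+11 > 13 → valid
6 of the 8 triples form a triangle.

6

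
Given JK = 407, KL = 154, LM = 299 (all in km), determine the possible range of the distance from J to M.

0 ≤ JM ≤ 860 km

The maximum is all hops collinear in one direction: 407 + 154 + 299 = 860.
The longest hop is 407; the others sum to 453. Since 407 ≤ 453, the path can fold back on itself completely, so the minimum distance is 0.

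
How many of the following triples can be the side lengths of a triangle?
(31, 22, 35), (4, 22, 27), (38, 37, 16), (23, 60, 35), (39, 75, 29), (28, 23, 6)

3

(22,31,35): 22+31 > 35 → valid
(4,22,27): 4+22 ≤ 27 → not valid
(16,37,38): 16+37 > 38 → valid
(23,35,60): 23+35 ≤ 60 → not valid
(29,39,75): 29+39 ≤ 75 → not valid
(6,23,28): 6+23 > 28 → valid
3 of the 6 triples form a triangle.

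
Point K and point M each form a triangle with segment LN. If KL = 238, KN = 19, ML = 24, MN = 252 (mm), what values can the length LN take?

228 < LN < 257

From triangle KLN: |238 − 19| < LN < 238 + 19, i.e. 219 < LN < 257.
From triangle MLN: 228 < LN < 276.
Both must hold, so LN lies in the intersection.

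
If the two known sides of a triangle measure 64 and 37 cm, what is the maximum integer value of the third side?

100

The third side must be strictly less than 64 + 37 = 101.
The largest integer below 101 is 100.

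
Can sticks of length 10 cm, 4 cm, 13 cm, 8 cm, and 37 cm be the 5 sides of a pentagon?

No

For a pentagon, each side must be shorter than the sum of the others.
Here the longest side is 37, but the remaining 4 sides sum to only 35.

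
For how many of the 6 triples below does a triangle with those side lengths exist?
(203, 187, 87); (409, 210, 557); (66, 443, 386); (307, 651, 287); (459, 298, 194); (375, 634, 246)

(87,187,203): 87+187 > 203 → valid
(210,409,557): 210+409 > 557 → valid
(66,386,443): 66+386 > 443 → valid
(287,307,651): 287+307 ≤ 651 → not valid
(194,298,459): 194+298 > 459 → valid
(246,375,634): 246+375 ≤ 634 → not valid
4 of the 6 triples form a triangle.

4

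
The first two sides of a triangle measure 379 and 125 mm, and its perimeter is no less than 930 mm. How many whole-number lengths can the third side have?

78

Triangle inequality: 254 < x < 504. Perimeter ≥ 930 gives x ≥ 930 − 379 − 125 = 426.
So 426 ≤ x < 504; integers 426 through 503: 78 values.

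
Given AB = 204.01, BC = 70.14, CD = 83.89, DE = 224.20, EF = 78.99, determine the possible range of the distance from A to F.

0 ≤ AF ≤ 661.23

The maximum is all hops collinear in one direction: 204.01 + 70.14 + 83.89 + 224.20 + 78.99 = 661.23.
The longest hop is 224.20; the others sum to 437.03. Since 224.20 ≤ 437.03, the path can fold back on itself completely, so the minimum distance is 0.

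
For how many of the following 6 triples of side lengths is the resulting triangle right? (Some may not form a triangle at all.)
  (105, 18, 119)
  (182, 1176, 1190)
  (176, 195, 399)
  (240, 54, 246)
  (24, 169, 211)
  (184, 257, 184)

(105,18,119): 18²+105² = 11349 < 14161 = 119² → obtuse
(182,1176,1190): 182²+1176² = 1416100 = 1190² → right
(176,195,399): 176+195 ≤ 399, not a triangle
(240,54,246): 54²+240² = 60516 = 246² → right
(24,169,211): 24+169 ≤ 211, not a triangle
(184,257,184): 184²+184² = 67712 > 66049 = 257² → acute
2 of the 6 are right.

2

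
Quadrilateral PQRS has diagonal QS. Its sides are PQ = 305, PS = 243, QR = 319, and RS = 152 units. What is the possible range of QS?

167 < QS < 471

From triangle PQS: |305 − 243| < QS < 305 + 243, i.e. 62 < QS < 548.
From triangle RQS: 167 < QS < 471.
Both must hold, so QS lies in the intersection.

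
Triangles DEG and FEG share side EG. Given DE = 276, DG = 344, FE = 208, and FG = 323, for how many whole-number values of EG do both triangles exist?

From triangle DEG: 68 < EG < 620.
From triangle FEG: 115 < EG < 531.
Intersection: 115 < EG < 531, so integers 116 through 530: 415 values.

415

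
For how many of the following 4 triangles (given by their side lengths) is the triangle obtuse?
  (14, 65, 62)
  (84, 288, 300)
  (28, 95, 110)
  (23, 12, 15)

3

(14,65,62): 14²+62² = 4040 < 4225 = 65² → obtuse
(84,288,300): 84²+288² = 90000 = 300² → right
(28,95,110): 28²+95² = 9809 < 12100 = 110² → obtuse
(23,12,15): 12²+15² = 369 < 529 = 23² → obtuse
3 of the 4 are obtuse.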